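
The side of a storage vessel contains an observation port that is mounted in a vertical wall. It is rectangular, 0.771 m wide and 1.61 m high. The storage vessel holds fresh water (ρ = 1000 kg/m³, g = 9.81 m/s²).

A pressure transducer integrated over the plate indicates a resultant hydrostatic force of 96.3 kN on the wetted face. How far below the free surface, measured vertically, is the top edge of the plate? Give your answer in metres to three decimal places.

d_top ≈ 7.103 m

γ = ρg = 1000 × 9.81 = 9810 N/m³ = 9.81 kN/m³.
A = 0.771 × 1.61 = 1.24131 m².
From F = γ·h_c·A, the centroid depth is h_c = 96.3/(9.81 × 1.24131) = 7.90819 m.
The centroid lies 1.61/2 = 0.805 m below the top edge, so the top edge sits at h_top = 7.90819 − 0.805 = 7.10319 m below the surface.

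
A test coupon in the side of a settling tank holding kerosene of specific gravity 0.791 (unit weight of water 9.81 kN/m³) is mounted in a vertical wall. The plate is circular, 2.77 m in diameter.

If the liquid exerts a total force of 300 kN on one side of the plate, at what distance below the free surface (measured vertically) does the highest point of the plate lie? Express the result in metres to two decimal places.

d_top ≈ 5.03 m

γ = 0.791 × 9.81 = 7.75971 kN/m³.
A = π(1.385)² = 6.02628 m².
From F = γ·h_c·A, the centroid depth is h_c = 300/(7.75971 × 6.02628) = 6.41544 m.
The centroid is at the centre, 1.385 m below the top of the plate, so the highest point sits at h_top = 6.41544 − 1.385 = 5.03044 m below the surface.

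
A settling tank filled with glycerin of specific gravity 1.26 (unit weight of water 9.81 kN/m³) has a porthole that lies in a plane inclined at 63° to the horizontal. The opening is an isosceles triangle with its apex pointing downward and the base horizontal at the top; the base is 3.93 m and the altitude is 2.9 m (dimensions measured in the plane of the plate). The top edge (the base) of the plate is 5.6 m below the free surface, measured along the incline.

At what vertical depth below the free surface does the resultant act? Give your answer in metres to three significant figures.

γ = 1.26 × 9.81 = 12.3606 kN/m³.
Let θ = 63° be the plate's angle to the horizontal; measure y along the incline from where the plane meets the free surface. Vertical depth h = y·sinθ with sinθ = 0.891007.
With the apex down, the centroid sits h/3 = 2.9/3 = 0.966667 m below the base (the top edge), so y_c = 5.6 + 0.966667 = 6.56667 m and h_c = 6.56667 × 0.891007 = 5.85095 m.
A = ½ × 3.93 × 2.9 = 5.6985 m².
Resultant F = γ·h_c·A = 12.3606 × 5.85095 × 5.6985 = 412.123 kN.
I_c = b·h³/36 = 3.93 × 2.9³/36 = 2.66247 m⁴.
Centre of pressure: y_p = y_c + I_c/(y_c·A) = 6.56667 + 2.66247/(6.56667 × 5.6985) = 6.56667 + 0.0711507 = 6.63782 m along the plane.
Vertically, h_p = y_p·sinθ = 6.63782 × 0.891007 = 5.91434 m.

h_p = 5.91 m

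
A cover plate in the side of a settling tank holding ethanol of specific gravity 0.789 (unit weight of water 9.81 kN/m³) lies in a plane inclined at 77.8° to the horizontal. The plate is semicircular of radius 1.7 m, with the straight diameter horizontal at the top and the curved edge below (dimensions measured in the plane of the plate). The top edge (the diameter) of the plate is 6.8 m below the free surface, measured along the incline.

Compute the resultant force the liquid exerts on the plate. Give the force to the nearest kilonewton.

γ = 0.789 × 9.81 = 7.74009 kN/m³.
Let θ = 77.8° be the plate's angle to the horizontal; measure y along the incline from where the plane meets the free surface. Vertical depth h = y·sinθ with sinθ = 0.977416.
The centroid of a semicircle lies 4r/(3π) = 0.721502 m from the diameter, here below the top edge, so y_c = 6.8 + 0.721502 = 7.5215 m and h_c = 7.5215 × 0.977416 = 7.35163 m.
A = πr²/2 = π × 1.7²/2 = 4.5396 m².
Resultant F = γ·h_c·A = 7.74009 × 7.35163 × 4.5396 = 258.314 kN.

F ≈ 258 kN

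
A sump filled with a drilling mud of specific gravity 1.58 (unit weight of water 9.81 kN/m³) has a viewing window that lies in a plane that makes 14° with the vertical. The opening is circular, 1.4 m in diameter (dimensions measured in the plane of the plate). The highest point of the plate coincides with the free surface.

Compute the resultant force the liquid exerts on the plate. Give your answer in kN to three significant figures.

γ = 1.58 × 9.81 = 15.4998 kN/m³.
The plate makes 14° with the vertical, i.e. θ = 90° − 14° = 76° to the horizontal. Measuring y along the incline from the free-surface line, vertical depth h = y·sinθ with sinθ = 0.970296.
The centroid is at the centre, 0.7 m below the top of the plate, so y_c = 0.7 m and h_c = 0.7 × 0.970296 = 0.679207 m.
A = π(0.7)² = 1.53938 m².
Resultant F = γ·h_c·A = 15.4998 × 0.679207 × 1.53938 = 16.2059 kN.

F ≈ 16.2 kN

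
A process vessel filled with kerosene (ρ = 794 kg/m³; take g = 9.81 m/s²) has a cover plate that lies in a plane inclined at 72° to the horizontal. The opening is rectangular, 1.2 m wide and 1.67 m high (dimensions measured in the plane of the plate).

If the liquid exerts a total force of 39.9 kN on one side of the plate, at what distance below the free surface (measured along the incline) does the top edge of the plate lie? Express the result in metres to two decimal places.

y_top ≈ 1.85 m

γ = ρg = 794 × 9.81 / 1000 = 7.78914 kN/m³.
A = 1.2 × 1.67 = 2.004 m².
From F = γ·h_c·A, the centroid depth is h_c = 39.9/(7.78914 × 2.004) = 2.55615 m.
Let θ = 72° be the plate's angle to the horizontal; measure y along the incline from where the plane meets the free surface. Vertical depth h = y·sinθ with sinθ = 0.951057.
Along the incline, y_c = h_c/sinθ = 2.55615/0.951057 = 2.68769 m.
The centroid lies 1.67/2 = 0.835 m below the top edge, so the top edge sits at y_top = 2.68769 − 0.835 = 1.85269 m along the incline.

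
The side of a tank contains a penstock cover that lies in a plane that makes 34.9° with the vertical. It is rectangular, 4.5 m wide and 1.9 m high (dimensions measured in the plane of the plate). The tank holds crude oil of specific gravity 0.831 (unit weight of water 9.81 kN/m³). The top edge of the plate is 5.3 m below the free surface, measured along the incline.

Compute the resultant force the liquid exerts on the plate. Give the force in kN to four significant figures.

γ = 0.831 × 9.81 = 8.15211 kN/m³.
The plate makes 34.9° with the vertical, i.e. θ = 90° − 34.9° = 55.1° to the horizontal. Measuring y along the incline from the free-surface line, vertical depth h = y·sinθ with sinθ = 0.820152.
The centroid lies 1.9/2 = 0.95 m below the top edge, so y_c = 5.3 + 0.95 = 6.25 m and h_c = 6.25 × 0.820152 = 5.12595 m.
A = 4.5 × 1.9 = 8.55 m².
Resultant F = γ·h_c·A = 8.15211 × 5.12595 × 8.55 = 357.281 kN.

F ≈ 357.3 kN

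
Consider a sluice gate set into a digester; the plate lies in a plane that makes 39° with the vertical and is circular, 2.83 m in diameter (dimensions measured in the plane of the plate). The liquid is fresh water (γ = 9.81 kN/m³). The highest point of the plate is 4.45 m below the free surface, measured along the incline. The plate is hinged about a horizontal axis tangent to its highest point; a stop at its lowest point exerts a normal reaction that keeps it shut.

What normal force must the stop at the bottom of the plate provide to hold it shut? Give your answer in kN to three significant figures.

P ≈ 149 kN

γ = 9.81 kN/m³.
The plate makes 39° with the vertical, i.e. θ = 90° − 39° = 51° to the horizontal. Measuring y along the incline from the free-surface line, vertical depth h = y·sinθ with sinθ = 0.777146.
The centroid is at the centre, 1.415 m below the top of the plate, so y_c = 4.45 + 1.415 = 5.865 m and h_c = 5.865 × 0.777146 = 4.55796 m.
A = π(1.415)² = 6.29018 m².
Resultant F = γ·h_c·A = 9.81 × 4.55796 × 6.29018 = 281.257 kN.
I_c = πr⁴/4 = π × 1.415⁴/4 = 3.14859 m⁴.
Centre of pressure: y_p = y_c + I_c/(y_c·A) = 5.865 + 3.14859/(5.865 × 6.29018) = 5.865 + 0.0853464 = 5.95035 m along the plane.
The resultant acts 1.415 + 0.0853464 = 1.50035 m (along the plate) below the hinge at the top edge, so the moment about the hinge is M = F × 1.50035 = 281.257 × 1.50035 = 421.984 kN·m.
A normal force at the bottom, 2.83 m from the hinge, must supply this moment: P = 421.984/2.83 = 149.111 kN.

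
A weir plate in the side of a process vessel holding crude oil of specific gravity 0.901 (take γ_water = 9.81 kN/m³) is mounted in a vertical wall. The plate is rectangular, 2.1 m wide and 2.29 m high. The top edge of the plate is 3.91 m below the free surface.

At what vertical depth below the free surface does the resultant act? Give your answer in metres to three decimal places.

h_p = 5.141 m

γ = 0.901 × 9.81 = 8.83881 kN/m³.
The centroid lies 2.29/2 = 1.145 m below the top edge, so the centroid depth is h_c = 3.91 + 1.145 = 5.055 m.
A = 2.1 × 2.29 = 4.809 m².
Resultant F = γ·h_c·A = 8.83881 × 5.055 × 4.809 = 214.867 kN.
I_c = b·h³/12 = 2.1 × 2.29³/12 = 2.10157 m⁴.
Centre of pressure: y_p = y_c + I_c/(y_c·A) = 5.055 + 2.10157/(5.055 × 4.809) = 5.055 + 0.0864506 = 5.14145 m along the plane.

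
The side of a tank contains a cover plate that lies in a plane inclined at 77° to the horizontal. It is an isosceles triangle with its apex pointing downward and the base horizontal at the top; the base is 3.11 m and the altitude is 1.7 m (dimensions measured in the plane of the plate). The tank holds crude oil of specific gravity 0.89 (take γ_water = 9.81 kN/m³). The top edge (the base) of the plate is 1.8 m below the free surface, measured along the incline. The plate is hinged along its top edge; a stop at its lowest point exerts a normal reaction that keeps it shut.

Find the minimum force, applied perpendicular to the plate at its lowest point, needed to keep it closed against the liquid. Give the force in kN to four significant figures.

P ≈ 19.86 kN

γ = 0.89 × 9.81 = 8.7309 kN/m³.
Let θ = 77° be the plate's angle to the horizontal; measure y along the incline from where the plane meets the free surface. Vertical depth h = y·sinθ with sinθ = 0.974370.
With the apex down, the centroid sits h/3 = 1.7/3 = 0.566667 m below the base (the top edge), so y_c = 1.8 + 0.566667 = 2.36667 m and h_c = 2.36667 × 0.974370 = 2.30601 m.
A = ½ × 3.11 × 1.7 = 2.6435 m².
Resultant F = γ·h_c·A = 8.7309 × 2.30601 × 2.6435 = 53.223 kN.
I_c = b·h³/36 = 3.11 × 1.7³/36 = 0.424429 m⁴.
Centre of pressure: y_p = y_c + I_c/(y_c·A) = 2.36667 + 0.424429/(2.36667 × 2.6435) = 2.36667 + 0.0678403 = 2.43451 m along the plane.
The resultant acts 0.566667 + 0.0678403 = 0.634507 m (along the plate) below the hinge at the top edge, so the moment about the hinge is M = F × 0.634507 = 53.223 × 0.634507 = 33.7704 kN·m.
A normal force at the bottom, 1.7 m from the hinge, must supply this moment: P = 33.7704/1.7 = 19.8649 kN.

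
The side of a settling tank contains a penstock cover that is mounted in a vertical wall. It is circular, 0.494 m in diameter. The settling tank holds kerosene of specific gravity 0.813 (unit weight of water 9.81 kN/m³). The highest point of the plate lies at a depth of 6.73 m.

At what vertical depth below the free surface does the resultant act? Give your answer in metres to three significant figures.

h_p = 6.98 m

γ = 0.813 × 9.81 = 7.97553 kN/m³.
The centroid is at the centre, 0.247 m below the top of the plate, so the centroid depth is h_c = 6.73 + 0.247 = 6.977 m.
A = π(0.247)² = 0.191665 m².
Resultant F = γ·h_c·A = 7.97553 × 6.977 × 0.191665 = 10.6653 kN.
I_c = πr⁴/4 = π × 0.247⁴/4 = 0.00292333 m⁴.
Centre of pressure: y_p = y_c + I_c/(y_c·A) = 6.977 + 0.00292333/(6.977 × 0.191665) = 6.977 + 0.00218608 = 6.97919 m along the plane.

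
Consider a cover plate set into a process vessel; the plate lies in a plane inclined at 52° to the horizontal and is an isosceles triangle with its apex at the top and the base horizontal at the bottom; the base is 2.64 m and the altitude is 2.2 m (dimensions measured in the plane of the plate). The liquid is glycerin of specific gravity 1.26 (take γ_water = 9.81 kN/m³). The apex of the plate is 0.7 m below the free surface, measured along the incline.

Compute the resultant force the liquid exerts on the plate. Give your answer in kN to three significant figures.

γ = 1.26 × 9.81 = 12.3606 kN/m³.
Let θ = 52° be the plate's angle to the horizontal; measure y along the incline from where the plane meets the free surface. Vertical depth h = y·sinθ with sinθ = 0.788011.
With the apex up, the centroid sits 2h/3 = 2 × 2.2/3 = 1.46667 m below the apex, so y_c = 0.7 + 1.46667 = 2.16667 m and h_c = 2.16667 × 0.788011 = 1.70736 m.
A = ½ × 2.64 × 2.2 = 2.904 m².
Resultant F = γ·h_c·A = 12.3606 × 1.70736 × 2.904 = 61.286 kN.

F ≈ 61.3 kN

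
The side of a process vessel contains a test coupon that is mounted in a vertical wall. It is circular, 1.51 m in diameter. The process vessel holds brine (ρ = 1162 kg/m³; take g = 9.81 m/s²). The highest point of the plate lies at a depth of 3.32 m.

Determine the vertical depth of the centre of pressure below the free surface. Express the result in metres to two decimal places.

γ = ρg = 1162 × 9.81 / 1000 = 11.39922 kN/m³.
The centroid is at the centre, 0.755 m below the top of the plate, so the centroid depth is h_c = 3.32 + 0.755 = 4.075 m.
A = π(0.755)² = 1.79079 m².
Resultant F = γ·h_c·A = 11.39922 × 4.075 × 1.79079 = 83.1855 kN.
I_c = πr⁴/4 = π × 0.755⁴/4 = 0.255198 m⁴.
Centre of pressure: y_p = y_c + I_c/(y_c·A) = 4.075 + 0.255198/(4.075 × 1.79079) = 4.075 + 0.0349708 = 4.10997 m along the plane.

h_p = 4.11 m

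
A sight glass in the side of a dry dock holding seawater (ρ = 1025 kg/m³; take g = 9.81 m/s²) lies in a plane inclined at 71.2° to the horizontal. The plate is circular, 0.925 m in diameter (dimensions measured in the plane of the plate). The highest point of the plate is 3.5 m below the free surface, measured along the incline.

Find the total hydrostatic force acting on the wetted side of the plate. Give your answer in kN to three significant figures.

γ = ρg = 1025 × 9.81 / 1000 = 10.05525 kN/m³.
Let θ = 71.2° be the plate's angle to the horizontal; measure y along the incline from where the plane meets the free surface. Vertical depth h = y·sinθ with sinθ = 0.946649.
The centroid is at the centre, 0.4625 m below the top of the plate, so y_c = 3.5 + 0.4625 = 3.9625 m and h_c = 3.9625 × 0.946649 = 3.7511 m.
A = π(0.4625)² = 0.672006 m².
Resultant F = γ·h_c·A = 10.05525 × 3.7511 × 0.672006 = 25.3469 kN.

F ≈ 25.3 kN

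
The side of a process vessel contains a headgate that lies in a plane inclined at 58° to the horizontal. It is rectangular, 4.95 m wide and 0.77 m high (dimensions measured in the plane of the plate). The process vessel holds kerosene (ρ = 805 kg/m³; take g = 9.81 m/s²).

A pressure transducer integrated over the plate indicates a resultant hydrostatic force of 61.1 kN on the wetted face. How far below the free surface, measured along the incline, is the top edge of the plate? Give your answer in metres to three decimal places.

γ = ρg = 805 × 9.81 / 1000 = 7.89705 kN/m³.
A = 4.95 × 0.77 = 3.8115 m².
From F = γ·h_c·A, the centroid depth is h_c = 61.1/(7.89705 × 3.8115) = 2.02993 m.
Let θ = 58° be the plate's angle to the horizontal; measure y along the incline from where the plane meets the free surface. Vertical depth h = y·sinθ with sinθ = 0.848048.
Along the incline, y_c = h_c/sinθ = 2.02993/0.848048 = 2.39365 m.
The centroid lies 0.77/2 = 0.385 m below the top edge, so the top edge sits at y_top = 2.39365 − 0.385 = 2.00865 m along the incline.

y_top ≈ 2.009 m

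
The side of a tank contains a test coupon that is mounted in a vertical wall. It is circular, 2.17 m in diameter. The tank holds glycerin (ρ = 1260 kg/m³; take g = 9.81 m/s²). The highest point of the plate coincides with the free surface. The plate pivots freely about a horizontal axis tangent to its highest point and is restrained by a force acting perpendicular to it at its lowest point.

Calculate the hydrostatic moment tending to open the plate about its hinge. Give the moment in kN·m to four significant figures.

M ≈ 67.27 kN·m

γ = ρg = 1260 × 9.81 / 1000 = 12.3606 kN/m³.
The centroid is at the centre, 1.085 m below the top of the plate, so the centroid depth is h_c = 1.085 m.
A = π(1.085)² = 3.69836 m².
Resultant F = γ·h_c·A = 12.3606 × 1.085 × 3.69836 = 49.5996 kN.
I_c = πr⁴/4 = π × 1.085⁴/4 = 1.08845 m⁴.
Centre of pressure: y_p = y_c + I_c/(y_c·A) = 1.085 + 1.08845/(1.085 × 3.69836) = 1.085 + 0.27125 = 1.35625 m along the plane.
The resultant acts 1.085 + 0.27125 = 1.35625 m (along the plate) below the hinge at the top edge, so the moment about the hinge is M = F × 1.35625 = 49.5996 × 1.35625 = 67.2695 kN·m.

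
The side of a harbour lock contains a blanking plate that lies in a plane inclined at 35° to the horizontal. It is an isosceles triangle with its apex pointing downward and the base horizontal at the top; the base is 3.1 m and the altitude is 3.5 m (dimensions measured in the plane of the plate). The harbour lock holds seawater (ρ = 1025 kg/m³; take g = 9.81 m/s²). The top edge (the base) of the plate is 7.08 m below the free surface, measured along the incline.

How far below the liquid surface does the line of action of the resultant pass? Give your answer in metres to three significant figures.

h_p = 4.78 m

γ = ρg = 1025 × 9.81 / 1000 = 10.05525 kN/m³.
Let θ = 35° be the plate's angle to the horizontal; measure y along the incline from where the plane meets the free surface. Vertical depth h = y·sinθ with sinθ = 0.573576.
With the apex down, the centroid sits h/3 = 3.5/3 = 1.16667 m below the base (the top edge), so y_c = 7.08 + 1.16667 = 8.24667 m and h_c = 8.24667 × 0.573576 = 4.73009 m.
A = ½ × 3.1 × 3.5 = 5.425 m².
Resultant F = γ·h_c·A = 10.05525 × 4.73009 × 5.425 = 258.025 kN.
I_c = b·h³/36 = 3.1 × 3.5³/36 = 3.69201 m⁴.
Centre of pressure: y_p = y_c + I_c/(y_c·A) = 8.24667 + 3.69201/(8.24667 × 5.425) = 8.24667 + 0.0825248 = 8.32919 m along the plane.
Vertically, h_p = y_p·sinθ = 8.32919 × 0.573576 = 4.77742 m.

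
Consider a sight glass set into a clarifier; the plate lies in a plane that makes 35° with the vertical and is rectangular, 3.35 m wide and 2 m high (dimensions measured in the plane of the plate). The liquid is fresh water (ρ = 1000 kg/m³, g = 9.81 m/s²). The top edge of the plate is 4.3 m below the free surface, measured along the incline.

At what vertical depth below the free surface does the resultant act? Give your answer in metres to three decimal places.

h_p = 4.393 m

γ = ρg = 1000 × 9.81 = 9810 N/m³ = 9.81 kN/m³.
The plate makes 35° with the vertical, i.e. θ = 90° − 35° = 55° to the horizontal. Measuring y along the incline from the free-surface line, vertical depth h = y·sinθ with sinθ = 0.819152.
The centroid lies 2/2 = 1 m below the top edge, so y_c = 4.3 + 1 = 5.3 m and h_c = 5.3 × 0.819152 = 4.34151 m.
A = 3.35 × 2 = 6.7 m².
Resultant F = γ·h_c·A = 9.81 × 4.34151 × 6.7 = 285.354 kN.
I_c = b·h³/12 = 3.35 × 2³/12 = 2.23333 m⁴.
Centre of pressure: y_p = y_c + I_c/(y_c·A) = 5.3 + 2.23333/(5.3 × 6.7) = 5.3 + 0.062893 = 5.36289 m along the plane.
Vertically, h_p = y_p·sinθ = 5.36289 × 0.819152 = 4.39302 m.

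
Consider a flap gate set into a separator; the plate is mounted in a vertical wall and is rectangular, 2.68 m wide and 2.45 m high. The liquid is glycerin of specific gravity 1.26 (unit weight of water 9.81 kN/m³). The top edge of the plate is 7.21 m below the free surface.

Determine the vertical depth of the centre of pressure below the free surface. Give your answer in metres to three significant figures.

h_p = 8.49 m

γ = 1.26 × 9.81 = 12.3606 kN/m³.
The centroid lies 2.45/2 = 1.225 m below the top edge, so the centroid depth is h_c = 7.21 + 1.225 = 8.435 m.
A = 2.68 × 2.45 = 6.566 m².
Resultant F = γ·h_c·A = 12.3606 × 8.435 × 6.566 = 684.582 kN.
I_c = b·h³/12 = 2.68 × 2.45³/12 = 3.28437 m⁴.
Centre of pressure: y_p = y_c + I_c/(y_c·A) = 8.435 + 3.28437/(8.435 × 6.566) = 8.435 + 0.0593016 = 8.4943 m along the plane.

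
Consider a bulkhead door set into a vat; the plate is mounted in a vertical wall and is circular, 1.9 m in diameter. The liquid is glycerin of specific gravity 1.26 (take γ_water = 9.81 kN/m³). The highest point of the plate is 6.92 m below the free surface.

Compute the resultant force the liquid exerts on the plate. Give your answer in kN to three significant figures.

γ = 1.26 × 9.81 = 12.3606 kN/m³.
The centroid is at the centre, 0.95 m below the top of the plate, so the centroid depth is h_c = 6.92 + 0.95 = 7.87 m.
A = π(0.95)² = 2.83529 m².
Resultant F = γ·h_c·A = 12.3606 × 7.87 × 2.83529 = 275.811 kN.

F ≈ 276 kN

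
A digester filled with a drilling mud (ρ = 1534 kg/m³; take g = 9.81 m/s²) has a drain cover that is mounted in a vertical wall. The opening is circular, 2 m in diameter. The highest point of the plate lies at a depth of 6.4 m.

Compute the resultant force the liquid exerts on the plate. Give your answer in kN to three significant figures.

F ≈ 350 kN

γ = ρg = 1534 × 9.81 / 1000 = 15.04854 kN/m³.
The centroid is at the centre, 1 m below the top of the plate, so the centroid depth is h_c = 6.4 + 1 = 7.4 m.
A = π(1)² = 3.14159 m².
Resultant F = γ·h_c·A = 15.04854 × 7.4 × 3.14159 = 349.845 kN.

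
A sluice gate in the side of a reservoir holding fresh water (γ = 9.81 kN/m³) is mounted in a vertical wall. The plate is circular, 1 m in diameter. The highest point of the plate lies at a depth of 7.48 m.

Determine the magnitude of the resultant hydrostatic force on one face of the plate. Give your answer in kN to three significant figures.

F ≈ 61.5 kN

γ = 9.81 kN/m³.
The centroid is at the centre, 0.5 m below the top of the plate, so the centroid depth is h_c = 7.48 + 0.5 = 7.98 m.
A = π(0.5)² = 0.785398 m².
Resultant F = γ·h_c·A = 9.81 × 7.98 × 0.785398 = 61.4839 kN.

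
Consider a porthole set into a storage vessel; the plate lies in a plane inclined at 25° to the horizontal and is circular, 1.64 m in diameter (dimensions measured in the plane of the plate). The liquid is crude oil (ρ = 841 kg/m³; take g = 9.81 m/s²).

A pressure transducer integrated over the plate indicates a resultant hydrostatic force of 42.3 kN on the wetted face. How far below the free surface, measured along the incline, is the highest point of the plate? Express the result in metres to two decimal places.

γ = ρg = 841 × 9.81 / 1000 = 8.25021 kN/m³.
A = π(0.82)² = 2.11241 m².
From F = γ·h_c·A, the centroid depth is h_c = 42.3/(8.25021 × 2.11241) = 2.42715 m.
Let θ = 25° be the plate's angle to the horizontal; measure y along the incline from where the plane meets the free surface. Vertical depth h = y·sinθ with sinθ = 0.422618.
Along the incline, y_c = h_c/sinθ = 2.42715/0.422618 = 5.74313 m.
The centroid is at the centre, 0.82 m below the top of the plate, so the highest point sits at y_top = 5.74313 − 0.82 = 4.92313 m along the incline.

y_top ≈ 4.92 m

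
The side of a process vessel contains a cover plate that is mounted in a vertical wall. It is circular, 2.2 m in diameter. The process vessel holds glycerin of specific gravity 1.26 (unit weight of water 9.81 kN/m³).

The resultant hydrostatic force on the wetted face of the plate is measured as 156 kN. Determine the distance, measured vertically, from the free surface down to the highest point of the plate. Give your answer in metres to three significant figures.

γ = 1.26 × 9.81 = 12.3606 kN/m³.
A = π(1.1)² = 3.80133 m².
From F = γ·h_c·A, the centroid depth is h_c = 156/(12.3606 × 3.80133) = 3.32009 m.
The centroid is at the centre, 1.1 m below the top of the plate, so the highest point sits at h_top = 3.32009 − 1.1 = 2.22009 m below the surface.

d_top ≈ 2.22 m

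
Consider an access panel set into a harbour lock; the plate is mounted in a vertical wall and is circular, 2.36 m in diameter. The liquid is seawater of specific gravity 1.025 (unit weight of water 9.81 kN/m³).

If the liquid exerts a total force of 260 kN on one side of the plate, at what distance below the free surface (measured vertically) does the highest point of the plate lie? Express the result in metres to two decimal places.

γ = 1.025 × 9.81 = 10.05525 kN/m³.
A = π(1.18)² = 4.37435 m².
From F = γ·h_c·A, the centroid depth is h_c = 260/(10.05525 × 4.37435) = 5.91108 m.
The centroid is at the centre, 1.18 m below the top of the plate, so the highest point sits at h_top = 5.91108 − 1.18 = 4.73108 m below the surface.

d_top ≈ 4.73 m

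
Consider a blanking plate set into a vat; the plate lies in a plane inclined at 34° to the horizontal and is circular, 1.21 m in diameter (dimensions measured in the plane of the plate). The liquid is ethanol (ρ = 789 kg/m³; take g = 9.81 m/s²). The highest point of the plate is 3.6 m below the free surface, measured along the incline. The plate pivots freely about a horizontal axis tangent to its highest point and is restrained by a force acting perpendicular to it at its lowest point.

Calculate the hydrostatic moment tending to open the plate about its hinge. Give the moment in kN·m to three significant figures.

M ≈ 13.1 kN·m

γ = ρg = 789 × 9.81 / 1000 = 7.74009 kN/m³.
Let θ = 34° be the plate's angle to the horizontal; measure y along the incline from where the plane meets the free surface. Vertical depth h = y·sinθ with sinθ = 0.559193.
The centroid is at the centre, 0.605 m below the top of the plate, so y_c = 3.6 + 0.605 = 4.205 m and h_c = 4.205 × 0.559193 = 2.35141 m.
A = π(0.605)² = 1.1499 m².
Resultant F = γ·h_c·A = 7.74009 × 2.35141 × 1.1499 = 20.9283 kN.
I_c = πr⁴/4 = π × 0.605⁴/4 = 0.105223 m⁴.
Centre of pressure: y_p = y_c + I_c/(y_c·A) = 4.205 + 0.105223/(4.205 × 1.1499) = 4.205 + 0.0217613 = 4.22676 m along the plane.
The resultant acts 0.605 + 0.0217613 = 0.626761 m (along the plate) below the hinge at the top edge, so the moment about the hinge is M = F × 0.626761 = 20.9283 × 0.626761 = 13.117 kN·m.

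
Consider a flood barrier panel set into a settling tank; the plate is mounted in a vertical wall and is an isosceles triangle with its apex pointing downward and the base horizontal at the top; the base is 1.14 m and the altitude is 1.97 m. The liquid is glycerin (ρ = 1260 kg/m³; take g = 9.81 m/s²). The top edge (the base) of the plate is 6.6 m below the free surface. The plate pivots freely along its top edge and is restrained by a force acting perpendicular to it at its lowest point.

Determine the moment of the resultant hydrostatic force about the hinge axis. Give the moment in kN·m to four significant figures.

M ≈ 69.13 kN·m

γ = ρg = 1260 × 9.81 / 1000 = 12.3606 kN/m³.
With the apex down, the centroid sits h/3 = 1.97/3 = 0.656667 m below the base (the top edge), so the centroid depth is h_c = 6.6 + 0.656667 = 7.25667 m.
A = ½ × 1.14 × 1.97 = 1.1229 m².
Resultant F = γ·h_c·A = 12.3606 × 7.25667 × 1.1229 = 100.721 kN.
I_c = b·h³/36 = 1.14 × 1.97³/36 = 0.242103 m⁴.
Centre of pressure: y_p = y_c + I_c/(y_c·A) = 7.25667 + 0.242103/(7.25667 × 1.1229) = 7.25667 + 0.0297113 = 7.28638 m along the plane.
The resultant acts 0.656667 + 0.0297113 = 0.686378 m (along the plate) below the hinge at the top edge, so the moment about the hinge is M = F × 0.686378 = 100.721 × 0.686378 = 69.1327 kN·m.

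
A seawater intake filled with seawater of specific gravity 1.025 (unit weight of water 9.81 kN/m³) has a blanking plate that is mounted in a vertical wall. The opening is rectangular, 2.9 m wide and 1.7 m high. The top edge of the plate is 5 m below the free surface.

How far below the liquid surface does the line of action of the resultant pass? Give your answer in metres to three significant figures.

h_p = 5.89 m

γ = 1.025 × 9.81 = 10.05525 kN/m³.
The centroid lies 1.7/2 = 0.85 m below the top edge, so the centroid depth is h_c = 5 + 0.85 = 5.85 m.
A = 2.9 × 1.7 = 4.93 m².
Resultant F = γ·h_c·A = 10.05525 × 5.85 × 4.93 = 289.998 kN.
I_c = b·h³/12 = 2.9 × 1.7³/12 = 1.18731 m⁴.
Centre of pressure: y_p = y_c + I_c/(y_c·A) = 5.85 + 1.18731/(5.85 × 4.93) = 5.85 + 0.0411681 = 5.89117 m along the plane.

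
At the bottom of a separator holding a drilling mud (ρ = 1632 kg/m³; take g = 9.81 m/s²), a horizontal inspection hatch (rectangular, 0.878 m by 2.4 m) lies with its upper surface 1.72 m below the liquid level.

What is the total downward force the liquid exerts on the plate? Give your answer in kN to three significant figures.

γ = ρg = 1632 × 9.81 / 1000 = 16.00992 kN/m³.
The plate is horizontal, so pressure is uniform at p = γ·h = 16.00992 × 1.72 = 27.5371 kN/m².
A = 0.878 × 2.4 = 2.1072 m².
F = p·A = 27.5371 × 2.1072 = 58.0262 kN.

F ≈ 58.0 kN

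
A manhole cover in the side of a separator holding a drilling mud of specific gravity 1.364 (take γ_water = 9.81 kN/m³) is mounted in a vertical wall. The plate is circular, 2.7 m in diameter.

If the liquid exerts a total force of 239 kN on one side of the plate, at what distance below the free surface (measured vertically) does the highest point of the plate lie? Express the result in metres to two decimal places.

γ = 1.364 × 9.81 = 13.38084 kN/m³.
A = π(1.35)² = 5.72555 m².
From F = γ·h_c·A, the centroid depth is h_c = 239/(13.38084 × 5.72555) = 3.11959 m.
The centroid is at the centre, 1.35 m below the top of the plate, so the highest point sits at h_top = 3.11959 − 1.35 = 1.76959 m below the surface.

d_top ≈ 1.77 m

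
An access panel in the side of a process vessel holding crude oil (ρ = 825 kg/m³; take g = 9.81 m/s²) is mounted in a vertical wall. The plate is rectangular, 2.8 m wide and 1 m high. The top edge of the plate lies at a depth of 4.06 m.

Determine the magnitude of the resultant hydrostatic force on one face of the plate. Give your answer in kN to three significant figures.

F ≈ 103 kN

γ = ρg = 825 × 9.81 / 1000 = 8.09325 kN/m³.
The centroid lies 1/2 = 0.5 m below the top edge, so the centroid depth is h_c = 4.06 + 0.5 = 4.56 m.
A = 2.8 × 1 = 2.8 m².
Resultant F = γ·h_c·A = 8.09325 × 4.56 × 2.8 = 103.335 kN.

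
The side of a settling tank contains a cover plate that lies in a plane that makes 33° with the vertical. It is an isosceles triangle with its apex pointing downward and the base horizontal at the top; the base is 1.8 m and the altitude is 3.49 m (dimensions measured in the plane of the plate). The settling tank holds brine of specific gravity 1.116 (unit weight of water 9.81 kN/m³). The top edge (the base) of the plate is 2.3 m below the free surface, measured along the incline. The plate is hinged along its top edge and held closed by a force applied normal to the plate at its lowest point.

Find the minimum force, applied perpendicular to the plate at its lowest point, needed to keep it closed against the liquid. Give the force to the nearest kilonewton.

P ≈ 39 kN

γ = 1.116 × 9.81 = 10.94796 kN/m³.
The plate makes 33° with the vertical, i.e. θ = 90° − 33° = 57° to the horizontal. Measuring y along the incline from the free-surface line, vertical depth h = y·sinθ with sinθ = 0.838671.
With the apex down, the centroid sits h/3 = 3.49/3 = 1.16333 m below the base (the top edge), so y_c = 2.3 + 1.16333 = 3.46333 m and h_c = 3.46333 × 0.838671 = 2.90459 m.
A = ½ × 1.8 × 3.49 = 3.141 m².
Resultant F = γ·h_c·A = 10.94796 × 2.90459 × 3.141 = 99.8817 kN.
I_c = b·h³/36 = 1.8 × 3.49³/36 = 2.12543 m⁴.
Centre of pressure: y_p = y_c + I_c/(y_c·A) = 3.46333 + 2.12543/(3.46333 × 3.141) = 3.46333 + 0.195382 = 3.65871 m along the plane.
The resultant acts 1.16333 + 0.195382 = 1.35871 m (along the plate) below the hinge at the top edge, so the moment about the hinge is M = F × 1.35871 = 99.8817 × 1.35871 = 135.71 kN·m.
A normal force at the bottom, 3.49 m from the hinge, must supply this moment: P = 135.71/3.49 = 38.8854 kN.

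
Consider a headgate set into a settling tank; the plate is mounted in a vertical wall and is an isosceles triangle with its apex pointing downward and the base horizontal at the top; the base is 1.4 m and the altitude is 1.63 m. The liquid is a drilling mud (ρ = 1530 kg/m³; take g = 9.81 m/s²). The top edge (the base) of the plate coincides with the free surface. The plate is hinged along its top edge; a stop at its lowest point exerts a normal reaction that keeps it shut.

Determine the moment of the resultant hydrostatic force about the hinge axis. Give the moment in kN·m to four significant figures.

γ = ρg = 1530 × 9.81 / 1000 = 15.0093 kN/m³.
With the apex down, the centroid sits h/3 = 1.63/3 = 0.543333 m below the base (the top edge), so the centroid depth is h_c = 0.543333 m.
A = ½ × 1.4 × 1.63 = 1.141 m².
Resultant F = γ·h_c·A = 15.0093 × 0.543333 × 1.141 = 9.30491 kN.
I_c = b·h³/36 = 1.4 × 1.63³/36 = 0.168418 m⁴.
Centre of pressure: y_p = y_c + I_c/(y_c·A) = 0.543333 + 0.168418/(0.543333 × 1.141) = 0.543333 + 0.271667 = 0.815 m along the plane.
The resultant acts 0.543333 + 0.271667 = 0.815 m (along the plate) below the hinge at the top edge, so the moment about the hinge is M = F × 0.815 = 9.30491 × 0.815 = 7.5835 kN·m.

M ≈ 7.584 kN·m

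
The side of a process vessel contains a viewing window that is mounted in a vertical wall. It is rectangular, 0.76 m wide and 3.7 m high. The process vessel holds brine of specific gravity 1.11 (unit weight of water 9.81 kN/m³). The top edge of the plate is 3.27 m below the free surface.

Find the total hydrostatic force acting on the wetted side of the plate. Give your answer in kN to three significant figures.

F ≈ 157 kN

γ = 1.11 × 9.81 = 10.8891 kN/m³.
The centroid lies 3.7/2 = 1.85 m below the top edge, so the centroid depth is h_c = 3.27 + 1.85 = 5.12 m.
A = 0.76 × 3.7 = 2.812 m².
Resultant F = γ·h_c·A = 10.8891 × 5.12 × 2.812 = 156.775 kN.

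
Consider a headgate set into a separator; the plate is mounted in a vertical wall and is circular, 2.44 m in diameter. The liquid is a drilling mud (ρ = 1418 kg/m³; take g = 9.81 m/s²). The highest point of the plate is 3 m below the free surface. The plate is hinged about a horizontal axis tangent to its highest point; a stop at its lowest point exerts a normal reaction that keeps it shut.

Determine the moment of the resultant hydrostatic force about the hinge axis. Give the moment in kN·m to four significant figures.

M ≈ 359.1 kN·m

γ = ρg = 1418 × 9.81 / 1000 = 13.91058 kN/m³.
The centroid is at the centre, 1.22 m below the top of the plate, so the centroid depth is h_c = 3 + 1.22 = 4.22 m.
A = π(1.22)² = 4.67595 m².
Resultant F = γ·h_c·A = 13.91058 × 4.22 × 4.67595 = 274.491 kN.
I_c = πr⁴/4 = π × 1.22⁴/4 = 1.73992 m⁴.
Centre of pressure: y_p = y_c + I_c/(y_c·A) = 4.22 + 1.73992/(4.22 × 4.67595) = 4.22 + 0.0881753 = 4.30818 m along the plane.
The resultant acts 1.22 + 0.0881753 = 1.30818 m (along the plate) below the hinge at the top edge, so the moment about the hinge is M = F × 1.30818 = 274.491 × 1.30818 = 359.084 kN·m.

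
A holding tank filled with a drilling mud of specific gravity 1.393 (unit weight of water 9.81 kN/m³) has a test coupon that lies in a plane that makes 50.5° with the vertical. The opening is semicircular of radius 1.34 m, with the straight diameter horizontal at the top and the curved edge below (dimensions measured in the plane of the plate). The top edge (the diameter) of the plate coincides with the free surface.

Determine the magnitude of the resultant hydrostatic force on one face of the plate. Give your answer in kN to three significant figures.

F ≈ 13.9 kN

γ = 1.393 × 9.81 = 13.66533 kN/m³.
The plate makes 50.5° with the vertical, i.e. θ = 90° − 50.5° = 39.5° to the horizontal. Measuring y along the incline from the free-surface line, vertical depth h = y·sinθ with sinθ = 0.636078.
The centroid of a semicircle lies 4r/(3π) = 0.568714 m from the diameter, here below the top edge, so y_c = 0.568714 m and h_c = 0.568714 × 0.636078 = 0.361746 m.
A = πr²/2 = π × 1.34²/2 = 2.82052 m².
Resultant F = γ·h_c·A = 13.66533 × 0.361746 × 2.82052 = 13.9429 kN.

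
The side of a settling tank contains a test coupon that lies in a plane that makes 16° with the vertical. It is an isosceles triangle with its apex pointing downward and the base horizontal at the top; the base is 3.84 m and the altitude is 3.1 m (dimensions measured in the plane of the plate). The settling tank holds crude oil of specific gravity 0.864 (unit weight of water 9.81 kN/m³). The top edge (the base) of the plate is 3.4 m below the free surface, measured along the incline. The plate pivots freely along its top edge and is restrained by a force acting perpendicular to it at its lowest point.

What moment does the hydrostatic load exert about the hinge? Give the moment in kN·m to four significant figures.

γ = 0.864 × 9.81 = 8.47584 kN/m³.
The plate makes 16° with the vertical, i.e. θ = 90° − 16° = 74° to the horizontal. Measuring y along the incline from the free-surface line, vertical depth h = y·sinθ with sinθ = 0.961262.
With the apex down, the centroid sits h/3 = 3.1/3 = 1.03333 m below the base (the top edge), so y_c = 3.4 + 1.03333 = 4.43333 m and h_c = 4.43333 × 0.961262 = 4.26159 m.
A = ½ × 3.84 × 3.1 = 5.952 m².
Resultant F = γ·h_c·A = 8.47584 × 4.26159 × 5.952 = 214.99 kN.
I_c = b·h³/36 = 3.84 × 3.1³/36 = 3.17771 m⁴.
Centre of pressure: y_p = y_c + I_c/(y_c·A) = 4.43333 + 3.17771/(4.43333 × 5.952) = 4.43333 + 0.120426 = 4.55376 m along the plane.
The resultant acts 1.03333 + 0.120426 = 1.15376 m (along the plate) below the hinge at the top edge, so the moment about the hinge is M = F × 1.15376 = 214.99 × 1.15376 = 248.047 kN·m.

M ≈ 248.0 kN·m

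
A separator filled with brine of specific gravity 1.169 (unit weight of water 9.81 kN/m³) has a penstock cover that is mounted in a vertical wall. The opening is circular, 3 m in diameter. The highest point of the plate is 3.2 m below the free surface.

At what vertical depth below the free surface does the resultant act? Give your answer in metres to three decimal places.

h_p = 4.820 m

γ = 1.169 × 9.81 = 11.46789 kN/m³.
The centroid is at the centre, 1.5 m below the top of the plate, so the centroid depth is h_c = 3.2 + 1.5 = 4.7 m.
A = π(1.5)² = 7.06858 m².
Resultant F = γ·h_c·A = 11.46789 × 4.7 × 7.06858 = 380.99 kN.
I_c = πr⁴/4 = π × 1.5⁴/4 = 3.97608 m⁴.
Centre of pressure: y_p = y_c + I_c/(y_c·A) = 4.7 + 3.97608/(4.7 × 7.06858) = 4.7 + 0.119681 = 4.81968 m along the plane.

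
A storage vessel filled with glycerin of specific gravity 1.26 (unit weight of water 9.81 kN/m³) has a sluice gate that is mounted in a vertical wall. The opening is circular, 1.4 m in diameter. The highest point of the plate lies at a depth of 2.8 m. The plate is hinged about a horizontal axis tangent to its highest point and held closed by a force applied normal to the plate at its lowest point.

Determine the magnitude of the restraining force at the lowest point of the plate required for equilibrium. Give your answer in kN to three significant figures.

γ = 1.26 × 9.81 = 12.3606 kN/m³.
The centroid is at the centre, 0.7 m below the top of the plate, so the centroid depth is h_c = 2.8 + 0.7 = 3.5 m.
A = π(0.7)² = 1.53938 m².
Resultant F = γ·h_c·A = 12.3606 × 3.5 × 1.53938 = 66.5968 kN.
I_c = πr⁴/4 = π × 0.7⁴/4 = 0.188574 m⁴.
Centre of pressure: y_p = y_c + I_c/(y_c·A) = 3.5 + 0.188574/(3.5 × 1.53938) = 3.5 + 0.035 = 3.535 m along the plane.
The resultant acts 0.7 + 0.035 = 0.735 m (along the plate) below the hinge at the top edge, so the moment about the hinge is M = F × 0.735 = 66.5968 × 0.735 = 48.9486 kN·m.
A normal force at the bottom, 1.4 m from the hinge, must supply this moment: P = 48.9486/1.4 = 34.9633 kN.

P ≈ 35.0 kN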